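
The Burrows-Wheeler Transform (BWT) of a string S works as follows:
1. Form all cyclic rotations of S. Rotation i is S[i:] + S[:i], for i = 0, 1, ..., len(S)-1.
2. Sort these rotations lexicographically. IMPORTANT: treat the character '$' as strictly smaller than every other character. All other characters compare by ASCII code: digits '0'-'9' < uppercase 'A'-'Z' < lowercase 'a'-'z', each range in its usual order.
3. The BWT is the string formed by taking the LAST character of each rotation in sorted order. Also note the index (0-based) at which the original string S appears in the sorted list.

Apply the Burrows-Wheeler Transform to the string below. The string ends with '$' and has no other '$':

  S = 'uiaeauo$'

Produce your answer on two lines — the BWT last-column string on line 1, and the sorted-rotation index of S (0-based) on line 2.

All 8 rotations (rotation i = S[i:]+S[:i]):
  rot[0] = uiaeauo$
  rot[1] = iaeauo$u
  rot[2] = aeauo$ui
  rot[3] = eauo$uia
  rot[4] = auo$uiae
  rot[5] = uo$uiaea
  rot[6] = o$uiaeau
  rot[7] = $uiaeauo
Sorted (with $ < everything):
  sorted[0] = $uiaeauo  (last char: 'o')
  sorted[1] = aeauo$ui  (last char: 'i')
  sorted[2] = auo$uiae  (last char: 'e')
  sorted[3] = eauo$uia  (last char: 'a')
  sorted[4] = iaeauo$u  (last char: 'u')
  sorted[5] = o$uiaeau  (last char: 'u')
  sorted[6] = uiaeauo$  (last char: '$')
  sorted[7] = uo$uiaea  (last char: 'a')
Last column: oieauu$a
Original string S is at sorted index 6

Answer: oieauu$a
6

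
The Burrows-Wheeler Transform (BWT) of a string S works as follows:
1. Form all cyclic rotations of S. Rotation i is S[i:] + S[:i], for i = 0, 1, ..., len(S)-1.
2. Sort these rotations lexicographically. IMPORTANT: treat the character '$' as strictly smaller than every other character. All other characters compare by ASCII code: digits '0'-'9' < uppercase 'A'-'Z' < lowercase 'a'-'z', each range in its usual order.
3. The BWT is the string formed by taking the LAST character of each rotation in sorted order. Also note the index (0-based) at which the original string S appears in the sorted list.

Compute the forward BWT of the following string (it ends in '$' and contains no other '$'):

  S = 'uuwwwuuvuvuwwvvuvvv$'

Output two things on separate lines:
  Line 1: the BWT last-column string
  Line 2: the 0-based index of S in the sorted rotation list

All 20 rotations (rotation i = S[i:]+S[:i]):
  rot[0] = uuwwwuuvuvuwwvvuvvv$
  rot[1] = uwwwuuvuvuwwvvuvvv$u
  rot[2] = wwwuuvuvuwwvvuvvv$uu
  rot[3] = wwuuvuvuwwvvuvvv$uuw
  rot[4] = wuuvuvuwwvvuvvv$uuww
  rot[5] = uuvuvuwwvvuvvv$uuwww
  rot[6] = uvuvuwwvvuvvv$uuwwwu
  rot[7] = vuvuwwvvuvvv$uuwwwuu
  rot[8] = uvuwwvvuvvv$uuwwwuuv
  rot[9] = vuwwvvuvvv$uuwwwuuvu
  rot[10] = uwwvvuvvv$uuwwwuuvuv
  rot[11] = wwvvuvvv$uuwwwuuvuvu
  rot[12] = wvvuvvv$uuwwwuuvuvuw
  rot[13] = vvuvvv$uuwwwuuvuvuww
  rot[14] = vuvvv$uuwwwuuvuvuwwv
  rot[15] = uvvv$uuwwwuuvuvuwwvv
  rot[16] = vvv$uuwwwuuvuvuwwvvu
  rot[17] = vv$uuwwwuuvuvuwwvvuv
  rot[18] = v$uuwwwuuvuvuwwvvuvv
  rot[19] = $uuwwwuuvuvuwwvvuvvv
Sorted (with $ < everything):
  sorted[0] = $uuwwwuuvuvuwwvvuvvv  (last char: 'v')
  sorted[1] = uuvuvuwwvvuvvv$uuwww  (last char: 'w')
  sorted[2] = uuwwwuuvuvuwwvvuvvv$  (last char: '$')
  sorted[3] = uvuvuwwvvuvvv$uuwwwu  (last char: 'u')
  sorted[4] = uvuwwvvuvvv$uuwwwuuv  (last char: 'v')
  sorted[5] = uvvv$uuwwwuuvuvuwwvv  (last char: 'v')
  sorted[6] = uwwvvuvvv$uuwwwuuvuv  (last char: 'v')
  sorted[7] = uwwwuuvuvuwwvvuvvv$u  (last char: 'u')
  sorted[8] = v$uuwwwuuvuvuwwvvuvv  (last char: 'v')
  sorted[9] = vuvuwwvvuvvv$uuwwwuu  (last char: 'u')
  sorted[10] = vuvvv$uuwwwuuvuvuwwv  (last char: 'v')
  sorted[11] = vuwwvvuvvv$uuwwwuuvu  (last char: 'u')
  sorted[12] = vv$uuwwwuuvuvuwwvvuv  (last char: 'v')
  sorted[13] = vvuvvv$uuwwwuuvuvuww  (last char: 'w')
  sorted[14] = vvv$uuwwwuuvuvuwwvvu  (last char: 'u')
  sorted[15] = wuuvuvuwwvvuvvv$uuww  (last char: 'w')
  sorted[16] = wvvuvvv$uuwwwuuvuvuw  (last char: 'w')
  sorted[17] = wwuuvuvuwwvvuvvv$uuw  (last char: 'w')
  sorted[18] = wwvvuvvv$uuwwwuuvuvu  (last char: 'u')
  sorted[19] = wwwuuvuvuwwvvuvvv$uu  (last char: 'u')
Last column: vw$uvvvuvuvuvwuwwwuu
Original string S is at sorted index 2

Answer: vw$uvvvuvuvuvwuwwwuu
2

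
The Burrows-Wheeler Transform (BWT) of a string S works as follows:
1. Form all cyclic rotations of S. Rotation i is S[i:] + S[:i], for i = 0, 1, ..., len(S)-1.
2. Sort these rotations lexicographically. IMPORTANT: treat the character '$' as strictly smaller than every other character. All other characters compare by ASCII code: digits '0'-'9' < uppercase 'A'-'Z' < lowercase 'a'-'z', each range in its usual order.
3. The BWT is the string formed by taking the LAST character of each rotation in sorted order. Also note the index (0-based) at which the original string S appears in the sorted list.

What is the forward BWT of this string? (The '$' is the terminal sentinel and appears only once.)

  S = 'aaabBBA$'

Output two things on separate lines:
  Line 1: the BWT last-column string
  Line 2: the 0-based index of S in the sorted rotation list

Answer: ABBb$aaa
4

Derivation:
All 8 rotations (rotation i = S[i:]+S[:i]):
  rot[0] = aaabBBA$
  rot[1] = aabBBA$a
  rot[2] = abBBA$aa
  rot[3] = bBBA$aaa
  rot[4] = BBA$aaab
  rot[5] = BA$aaabB
  rot[6] = A$aaabBB
  rot[7] = $aaabBBA
Sorted (with $ < everything):
  sorted[0] = $aaabBBA  (last char: 'A')
  sorted[1] = A$aaabBB  (last char: 'B')
  sorted[2] = BA$aaabB  (last char: 'B')
  sorted[3] = BBA$aaab  (last char: 'b')
  sorted[4] = aaabBBA$  (last char: '$')
  sorted[5] = aabBBA$a  (last char: 'a')
  sorted[6] = abBBA$aa  (last char: 'a')
  sorted[7] = bBBA$aaa  (last char: 'a')
Last column: ABBb$aaa
Original string S is at sorted index 4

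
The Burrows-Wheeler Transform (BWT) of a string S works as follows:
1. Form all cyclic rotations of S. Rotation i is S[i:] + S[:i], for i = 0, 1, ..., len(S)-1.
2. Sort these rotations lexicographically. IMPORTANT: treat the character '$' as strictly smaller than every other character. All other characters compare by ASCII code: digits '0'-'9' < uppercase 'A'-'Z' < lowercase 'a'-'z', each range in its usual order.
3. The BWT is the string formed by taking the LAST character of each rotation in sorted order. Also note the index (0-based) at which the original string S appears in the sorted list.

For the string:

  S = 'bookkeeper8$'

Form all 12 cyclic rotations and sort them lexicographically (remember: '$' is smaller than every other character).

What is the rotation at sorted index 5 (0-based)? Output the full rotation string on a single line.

All 12 rotations (rotation i = S[i:]+S[:i]):
  rot[0] = bookkeeper8$
  rot[1] = ookkeeper8$b
  rot[2] = okkeeper8$bo
  rot[3] = kkeeper8$boo
  rot[4] = keeper8$book
  rot[5] = eeper8$bookk
  rot[6] = eper8$bookke
  rot[7] = per8$bookkee
  rot[8] = er8$bookkeep
  rot[9] = r8$bookkeepe
  rot[10] = 8$bookkeeper
  rot[11] = $bookkeeper8
Sorted (with $ < everything):
  sorted[0] = $bookkeeper8
  sorted[1] = 8$bookkeeper
  sorted[2] = bookkeeper8$
  sorted[3] = eeper8$bookk
  sorted[4] = eper8$bookke
  sorted[5] = er8$bookkeep
  sorted[6] = keeper8$book
  sorted[7] = kkeeper8$boo
  sorted[8] = okkeeper8$bo
  sorted[9] = ookkeeper8$b
  sorted[10] = per8$bookkee
  sorted[11] = r8$bookkeepe
sorted[5] = er8$bookkeep

Answer: er8$bookkeep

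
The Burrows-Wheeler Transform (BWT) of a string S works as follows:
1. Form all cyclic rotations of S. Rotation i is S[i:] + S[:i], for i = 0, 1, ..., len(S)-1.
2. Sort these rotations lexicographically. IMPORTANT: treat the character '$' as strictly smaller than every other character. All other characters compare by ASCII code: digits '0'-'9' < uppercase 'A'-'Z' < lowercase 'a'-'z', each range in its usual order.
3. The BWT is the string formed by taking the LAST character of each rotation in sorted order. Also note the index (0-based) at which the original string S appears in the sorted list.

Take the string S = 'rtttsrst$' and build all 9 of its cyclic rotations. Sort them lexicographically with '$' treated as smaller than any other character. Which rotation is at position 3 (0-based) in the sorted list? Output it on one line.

All 9 rotations (rotation i = S[i:]+S[:i]):
  rot[0] = rtttsrst$
  rot[1] = tttsrst$r
  rot[2] = ttsrst$rt
  rot[3] = tsrst$rtt
  rot[4] = srst$rttt
  rot[5] = rst$rttts
  rot[6] = st$rtttsr
  rot[7] = t$rtttsrs
  rot[8] = $rtttsrst
Sorted (with $ < everything):
  sorted[0] = $rtttsrst
  sorted[1] = rst$rttts
  sorted[2] = rtttsrst$
  sorted[3] = srst$rttt
  sorted[4] = st$rtttsr
  sorted[5] = t$rtttsrs
  sorted[6] = tsrst$rtt
  sorted[7] = ttsrst$rt
  sorted[8] = tttsrst$r
sorted[3] = srst$rttt

Answer: srst$rttt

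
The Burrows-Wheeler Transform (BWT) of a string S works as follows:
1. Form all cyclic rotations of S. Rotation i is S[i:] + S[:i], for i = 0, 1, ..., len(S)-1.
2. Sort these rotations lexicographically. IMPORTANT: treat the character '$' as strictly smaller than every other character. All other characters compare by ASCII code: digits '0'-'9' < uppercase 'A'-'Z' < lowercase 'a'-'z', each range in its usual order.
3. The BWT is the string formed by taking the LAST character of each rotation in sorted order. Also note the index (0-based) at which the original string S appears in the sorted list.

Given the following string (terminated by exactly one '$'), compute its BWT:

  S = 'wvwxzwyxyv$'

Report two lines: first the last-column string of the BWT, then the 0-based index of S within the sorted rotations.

All 11 rotations (rotation i = S[i:]+S[:i]):
  rot[0] = wvwxzwyxyv$
  rot[1] = vwxzwyxyv$w
  rot[2] = wxzwyxyv$wv
  rot[3] = xzwyxyv$wvw
  rot[4] = zwyxyv$wvwx
  rot[5] = wyxyv$wvwxz
  rot[6] = yxyv$wvwxzw
  rot[7] = xyv$wvwxzwy
  rot[8] = yv$wvwxzwyx
  rot[9] = v$wvwxzwyxy
  rot[10] = $wvwxzwyxyv
Sorted (with $ < everything):
  sorted[0] = $wvwxzwyxyv  (last char: 'v')
  sorted[1] = v$wvwxzwyxy  (last char: 'y')
  sorted[2] = vwxzwyxyv$w  (last char: 'w')
  sorted[3] = wvwxzwyxyv$  (last char: '$')
  sorted[4] = wxzwyxyv$wv  (last char: 'v')
  sorted[5] = wyxyv$wvwxz  (last char: 'z')
  sorted[6] = xyv$wvwxzwy  (last char: 'y')
  sorted[7] = xzwyxyv$wvw  (last char: 'w')
  sorted[8] = yv$wvwxzwyx  (last char: 'x')
  sorted[9] = yxyv$wvwxzw  (last char: 'w')
  sorted[10] = zwyxyv$wvwx  (last char: 'x')
Last column: vyw$vzywxwx
Original string S is at sorted index 3

Answer: vyw$vzywxwx
3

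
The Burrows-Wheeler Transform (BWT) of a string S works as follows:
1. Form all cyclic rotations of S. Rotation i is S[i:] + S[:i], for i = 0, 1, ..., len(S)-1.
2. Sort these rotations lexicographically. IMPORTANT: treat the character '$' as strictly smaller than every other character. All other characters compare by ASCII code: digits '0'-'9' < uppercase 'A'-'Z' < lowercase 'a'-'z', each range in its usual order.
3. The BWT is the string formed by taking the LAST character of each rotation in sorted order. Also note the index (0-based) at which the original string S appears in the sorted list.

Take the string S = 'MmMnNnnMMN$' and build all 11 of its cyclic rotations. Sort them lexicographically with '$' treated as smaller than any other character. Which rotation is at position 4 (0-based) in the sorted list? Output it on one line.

All 11 rotations (rotation i = S[i:]+S[:i]):
  rot[0] = MmMnNnnMMN$
  rot[1] = mMnNnnMMN$M
  rot[2] = MnNnnMMN$Mm
  rot[3] = nNnnMMN$MmM
  rot[4] = NnnMMN$MmMn
  rot[5] = nnMMN$MmMnN
  rot[6] = nMMN$MmMnNn
  rot[7] = MMN$MmMnNnn
  rot[8] = MN$MmMnNnnM
  rot[9] = N$MmMnNnnMM
  rot[10] = $MmMnNnnMMN
Sorted (with $ < everything):
  sorted[0] = $MmMnNnnMMN
  sorted[1] = MMN$MmMnNnn
  sorted[2] = MN$MmMnNnnM
  sorted[3] = MmMnNnnMMN$
  sorted[4] = MnNnnMMN$Mm
  sorted[5] = N$MmMnNnnMM
  sorted[6] = NnnMMN$MmMn
  sorted[7] = mMnNnnMMN$M
  sorted[8] = nMMN$MmMnNn
  sorted[9] = nNnnMMN$MmM
  sorted[10] = nnMMN$MmMnN
sorted[4] = MnNnnMMN$Mm

Answer: MnNnnMMN$Mm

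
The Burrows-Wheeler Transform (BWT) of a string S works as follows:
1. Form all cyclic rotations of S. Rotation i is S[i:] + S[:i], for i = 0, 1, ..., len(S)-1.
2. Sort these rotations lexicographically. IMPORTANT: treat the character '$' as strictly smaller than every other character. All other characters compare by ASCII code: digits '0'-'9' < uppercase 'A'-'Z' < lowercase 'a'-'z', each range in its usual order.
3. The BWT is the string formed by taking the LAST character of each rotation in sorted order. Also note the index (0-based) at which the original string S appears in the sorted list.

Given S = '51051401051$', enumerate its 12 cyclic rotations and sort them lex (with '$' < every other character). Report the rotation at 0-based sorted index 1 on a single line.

All 12 rotations (rotation i = S[i:]+S[:i]):
  rot[0] = 51051401051$
  rot[1] = 1051401051$5
  rot[2] = 051401051$51
  rot[3] = 51401051$510
  rot[4] = 1401051$5105
  rot[5] = 401051$51051
  rot[6] = 01051$510514
  rot[7] = 1051$5105140
  rot[8] = 051$51051401
  rot[9] = 51$510514010
  rot[10] = 1$5105140105
  rot[11] = $51051401051
Sorted (with $ < everything):
  sorted[0] = $51051401051
  sorted[1] = 01051$510514
  sorted[2] = 051$51051401
  sorted[3] = 051401051$51
  sorted[4] = 1$5105140105
  sorted[5] = 1051$5105140
  sorted[6] = 1051401051$5
  sorted[7] = 1401051$5105
  sorted[8] = 401051$51051
  sorted[9] = 51$510514010
  sorted[10] = 51051401051$
  sorted[11] = 51401051$510
sorted[1] = 01051$510514

Answer: 01051$510514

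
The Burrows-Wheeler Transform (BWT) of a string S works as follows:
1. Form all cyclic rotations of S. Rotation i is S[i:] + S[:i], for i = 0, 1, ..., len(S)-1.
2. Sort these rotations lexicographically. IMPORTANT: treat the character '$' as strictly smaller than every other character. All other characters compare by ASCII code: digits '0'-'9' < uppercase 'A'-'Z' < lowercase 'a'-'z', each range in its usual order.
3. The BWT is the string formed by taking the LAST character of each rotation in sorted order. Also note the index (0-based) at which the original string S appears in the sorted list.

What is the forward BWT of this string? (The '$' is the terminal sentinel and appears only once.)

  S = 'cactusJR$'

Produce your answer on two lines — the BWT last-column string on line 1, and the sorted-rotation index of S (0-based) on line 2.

Answer: RsJc$auct
4

Derivation:
All 9 rotations (rotation i = S[i:]+S[:i]):
  rot[0] = cactusJR$
  rot[1] = actusJR$c
  rot[2] = ctusJR$ca
  rot[3] = tusJR$cac
  rot[4] = usJR$cact
  rot[5] = sJR$cactu
  rot[6] = JR$cactus
  rot[7] = R$cactusJ
  rot[8] = $cactusJR
Sorted (with $ < everything):
  sorted[0] = $cactusJR  (last char: 'R')
  sorted[1] = JR$cactus  (last char: 's')
  sorted[2] = R$cactusJ  (last char: 'J')
  sorted[3] = actusJR$c  (last char: 'c')
  sorted[4] = cactusJR$  (last char: '$')
  sorted[5] = ctusJR$ca  (last char: 'a')
  sorted[6] = sJR$cactu  (last char: 'u')
  sorted[7] = tusJR$cac  (last char: 'c')
  sorted[8] = usJR$cact  (last char: 't')
Last column: RsJc$auct
Original string S is at sorted index 4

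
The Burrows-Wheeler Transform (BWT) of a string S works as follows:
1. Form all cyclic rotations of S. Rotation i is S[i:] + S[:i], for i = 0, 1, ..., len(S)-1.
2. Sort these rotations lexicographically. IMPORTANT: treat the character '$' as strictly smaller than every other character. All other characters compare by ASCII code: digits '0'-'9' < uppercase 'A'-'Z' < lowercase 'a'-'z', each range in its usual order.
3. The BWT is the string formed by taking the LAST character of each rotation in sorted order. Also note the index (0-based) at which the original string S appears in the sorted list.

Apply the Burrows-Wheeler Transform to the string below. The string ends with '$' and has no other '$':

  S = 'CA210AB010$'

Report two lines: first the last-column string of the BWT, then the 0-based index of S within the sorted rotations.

All 11 rotations (rotation i = S[i:]+S[:i]):
  rot[0] = CA210AB010$
  rot[1] = A210AB010$C
  rot[2] = 210AB010$CA
  rot[3] = 10AB010$CA2
  rot[4] = 0AB010$CA21
  rot[5] = AB010$CA210
  rot[6] = B010$CA210A
  rot[7] = 010$CA210AB
  rot[8] = 10$CA210AB0
  rot[9] = 0$CA210AB01
  rot[10] = $CA210AB010
Sorted (with $ < everything):
  sorted[0] = $CA210AB010  (last char: '0')
  sorted[1] = 0$CA210AB01  (last char: '1')
  sorted[2] = 010$CA210AB  (last char: 'B')
  sorted[3] = 0AB010$CA21  (last char: '1')
  sorted[4] = 10$CA210AB0  (last char: '0')
  sorted[5] = 10AB010$CA2  (last char: '2')
  sorted[6] = 210AB010$CA  (last char: 'A')
  sorted[7] = A210AB010$C  (last char: 'C')
  sorted[8] = AB010$CA210  (last char: '0')
  sorted[9] = B010$CA210A  (last char: 'A')
  sorted[10] = CA210AB010$  (last char: '$')
Last column: 01B102AC0A$
Original string S is at sorted index 10

Answer: 01B102AC0A$
10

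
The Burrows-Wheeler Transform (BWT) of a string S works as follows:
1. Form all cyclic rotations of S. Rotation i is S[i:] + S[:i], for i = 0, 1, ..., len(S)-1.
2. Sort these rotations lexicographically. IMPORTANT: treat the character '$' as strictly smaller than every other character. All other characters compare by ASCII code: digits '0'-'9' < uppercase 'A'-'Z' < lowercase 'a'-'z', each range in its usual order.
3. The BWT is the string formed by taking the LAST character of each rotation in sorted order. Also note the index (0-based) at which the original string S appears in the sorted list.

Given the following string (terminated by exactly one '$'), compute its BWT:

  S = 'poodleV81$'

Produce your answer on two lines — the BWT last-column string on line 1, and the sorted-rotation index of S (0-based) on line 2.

All 10 rotations (rotation i = S[i:]+S[:i]):
  rot[0] = poodleV81$
  rot[1] = oodleV81$p
  rot[2] = odleV81$po
  rot[3] = dleV81$poo
  rot[4] = leV81$pood
  rot[5] = eV81$poodl
  rot[6] = V81$poodle
  rot[7] = 81$poodleV
  rot[8] = 1$poodleV8
  rot[9] = $poodleV81
Sorted (with $ < everything):
  sorted[0] = $poodleV81  (last char: '1')
  sorted[1] = 1$poodleV8  (last char: '8')
  sorted[2] = 81$poodleV  (last char: 'V')
  sorted[3] = V81$poodle  (last char: 'e')
  sorted[4] = dleV81$poo  (last char: 'o')
  sorted[5] = eV81$poodl  (last char: 'l')
  sorted[6] = leV81$pood  (last char: 'd')
  sorted[7] = odleV81$po  (last char: 'o')
  sorted[8] = oodleV81$p  (last char: 'p')
  sorted[9] = poodleV81$  (last char: '$')
Last column: 18Veoldop$
Original string S is at sorted index 9

Answer: 18Veoldop$
9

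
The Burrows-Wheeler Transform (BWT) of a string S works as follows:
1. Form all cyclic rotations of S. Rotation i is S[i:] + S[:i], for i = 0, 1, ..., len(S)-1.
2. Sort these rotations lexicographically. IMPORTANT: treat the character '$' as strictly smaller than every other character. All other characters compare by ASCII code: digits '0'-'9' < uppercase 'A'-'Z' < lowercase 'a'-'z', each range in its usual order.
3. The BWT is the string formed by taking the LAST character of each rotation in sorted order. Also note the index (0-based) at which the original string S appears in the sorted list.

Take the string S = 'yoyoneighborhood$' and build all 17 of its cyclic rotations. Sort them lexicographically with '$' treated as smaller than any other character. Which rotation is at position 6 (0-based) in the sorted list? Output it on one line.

All 17 rotations (rotation i = S[i:]+S[:i]):
  rot[0] = yoyoneighborhood$
  rot[1] = oyoneighborhood$y
  rot[2] = yoneighborhood$yo
  rot[3] = oneighborhood$yoy
  rot[4] = neighborhood$yoyo
  rot[5] = eighborhood$yoyon
  rot[6] = ighborhood$yoyone
  rot[7] = ghborhood$yoyonei
  rot[8] = hborhood$yoyoneig
  rot[9] = borhood$yoyoneigh
  rot[10] = orhood$yoyoneighb
  rot[11] = rhood$yoyoneighbo
  rot[12] = hood$yoyoneighbor
  rot[13] = ood$yoyoneighborh
  rot[14] = od$yoyoneighborho
  rot[15] = d$yoyoneighborhoo
  rot[16] = $yoyoneighborhood
Sorted (with $ < everything):
  sorted[0] = $yoyoneighborhood
  sorted[1] = borhood$yoyoneigh
  sorted[2] = d$yoyoneighborhoo
  sorted[3] = eighborhood$yoyon
  sorted[4] = ghborhood$yoyonei
  sorted[5] = hborhood$yoyoneig
  sorted[6] = hood$yoyoneighbor
  sorted[7] = ighborhood$yoyone
  sorted[8] = neighborhood$yoyo
  sorted[9] = od$yoyoneighborho
  sorted[10] = oneighborhood$yoy
  sorted[11] = ood$yoyoneighborh
  sorted[12] = orhood$yoyoneighb
  sorted[13] = oyoneighborhood$y
  sorted[14] = rhood$yoyoneighbo
  sorted[15] = yoneighborhood$yo
  sorted[16] = yoyoneighborhood$
sorted[6] = hood$yoyoneighbor

Answer: hood$yoyoneighbor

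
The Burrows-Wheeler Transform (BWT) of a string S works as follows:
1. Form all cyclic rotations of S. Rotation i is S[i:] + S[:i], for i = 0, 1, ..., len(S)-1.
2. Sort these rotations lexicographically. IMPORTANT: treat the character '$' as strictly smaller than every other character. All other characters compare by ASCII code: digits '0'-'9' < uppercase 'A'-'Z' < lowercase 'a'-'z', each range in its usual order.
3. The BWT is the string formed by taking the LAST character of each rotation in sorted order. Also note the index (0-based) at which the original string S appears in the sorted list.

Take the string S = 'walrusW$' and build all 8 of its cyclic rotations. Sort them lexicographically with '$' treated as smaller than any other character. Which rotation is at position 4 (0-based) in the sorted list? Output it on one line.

Answer: rusW$wal

Derivation:
All 8 rotations (rotation i = S[i:]+S[:i]):
  rot[0] = walrusW$
  rot[1] = alrusW$w
  rot[2] = lrusW$wa
  rot[3] = rusW$wal
  rot[4] = usW$walr
  rot[5] = sW$walru
  rot[6] = W$walrus
  rot[7] = $walrusW
Sorted (with $ < everything):
  sorted[0] = $walrusW
  sorted[1] = W$walrus
  sorted[2] = alrusW$w
  sorted[3] = lrusW$wa
  sorted[4] = rusW$wal
  sorted[5] = sW$walru
  sorted[6] = usW$walr
  sorted[7] = walrusW$
sorted[4] = rusW$wal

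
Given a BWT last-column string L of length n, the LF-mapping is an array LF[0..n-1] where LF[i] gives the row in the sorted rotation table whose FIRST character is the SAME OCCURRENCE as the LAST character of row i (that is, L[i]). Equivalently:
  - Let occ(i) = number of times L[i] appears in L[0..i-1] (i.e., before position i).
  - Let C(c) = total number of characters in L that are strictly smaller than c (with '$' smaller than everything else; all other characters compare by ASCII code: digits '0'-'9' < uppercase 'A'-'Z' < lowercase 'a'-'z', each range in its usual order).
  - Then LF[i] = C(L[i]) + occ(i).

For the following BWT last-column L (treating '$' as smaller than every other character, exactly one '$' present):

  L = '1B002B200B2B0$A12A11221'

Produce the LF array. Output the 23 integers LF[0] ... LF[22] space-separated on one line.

Answer: 6 19 1 2 11 20 12 3 4 21 13 22 5 0 17 7 14 18 8 9 15 16 10

Derivation:
Char counts: '$':1, '0':5, '1':5, '2':6, 'A':2, 'B':4
C (first-col start): C('$')=0, C('0')=1, C('1')=6, C('2')=11, C('A')=17, C('B')=19
L[0]='1': occ=0, LF[0]=C('1')+0=6+0=6
L[1]='B': occ=0, LF[1]=C('B')+0=19+0=19
L[2]='0': occ=0, LF[2]=C('0')+0=1+0=1
L[3]='0': occ=1, LF[3]=C('0')+1=1+1=2
L[4]='2': occ=0, LF[4]=C('2')+0=11+0=11
L[5]='B': occ=1, LF[5]=C('B')+1=19+1=20
L[6]='2': occ=1, LF[6]=C('2')+1=11+1=12
L[7]='0': occ=2, LF[7]=C('0')+2=1+2=3
L[8]='0': occ=3, LF[8]=C('0')+3=1+3=4
L[9]='B': occ=2, LF[9]=C('B')+2=19+2=21
L[10]='2': occ=2, LF[10]=C('2')+2=11+2=13
L[11]='B': occ=3, LF[11]=C('B')+3=19+3=22
L[12]='0': occ=4, LF[12]=C('0')+4=1+4=5
L[13]='$': occ=0, LF[13]=C('$')+0=0+0=0
L[14]='A': occ=0, LF[14]=C('A')+0=17+0=17
L[15]='1': occ=1, LF[15]=C('1')+1=6+1=7
L[16]='2': occ=3, LF[16]=C('2')+3=11+3=14
L[17]='A': occ=1, LF[17]=C('A')+1=17+1=18
L[18]='1': occ=2, LF[18]=C('1')+2=6+2=8
L[19]='1': occ=3, LF[19]=C('1')+3=6+3=9
L[20]='2': occ=4, LF[20]=C('2')+4=11+4=15
L[21]='2': occ=5, LF[21]=C('2')+5=11+5=16
L[22]='1': occ=4, LF[22]=C('1')+4=6+4=10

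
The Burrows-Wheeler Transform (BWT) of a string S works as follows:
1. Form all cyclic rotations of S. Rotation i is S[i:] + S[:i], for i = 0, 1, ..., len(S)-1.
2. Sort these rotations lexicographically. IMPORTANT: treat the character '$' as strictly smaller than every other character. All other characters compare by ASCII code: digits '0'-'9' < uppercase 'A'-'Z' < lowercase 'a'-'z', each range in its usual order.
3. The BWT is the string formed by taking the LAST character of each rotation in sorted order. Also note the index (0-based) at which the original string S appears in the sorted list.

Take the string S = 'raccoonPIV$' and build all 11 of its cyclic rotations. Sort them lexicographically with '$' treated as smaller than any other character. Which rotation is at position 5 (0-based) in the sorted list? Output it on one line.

All 11 rotations (rotation i = S[i:]+S[:i]):
  rot[0] = raccoonPIV$
  rot[1] = accoonPIV$r
  rot[2] = ccoonPIV$ra
  rot[3] = coonPIV$rac
  rot[4] = oonPIV$racc
  rot[5] = onPIV$racco
  rot[6] = nPIV$raccoo
  rot[7] = PIV$raccoon
  rot[8] = IV$raccoonP
  rot[9] = V$raccoonPI
  rot[10] = $raccoonPIV
Sorted (with $ < everything):
  sorted[0] = $raccoonPIV
  sorted[1] = IV$raccoonP
  sorted[2] = PIV$raccoon
  sorted[3] = V$raccoonPI
  sorted[4] = accoonPIV$r
  sorted[5] = ccoonPIV$ra
  sorted[6] = coonPIV$rac
  sorted[7] = nPIV$raccoo
  sorted[8] = onPIV$racco
  sorted[9] = oonPIV$racc
  sorted[10] = raccoonPIV$
sorted[5] = ccoonPIV$ra

Answer: ccoonPIV$ra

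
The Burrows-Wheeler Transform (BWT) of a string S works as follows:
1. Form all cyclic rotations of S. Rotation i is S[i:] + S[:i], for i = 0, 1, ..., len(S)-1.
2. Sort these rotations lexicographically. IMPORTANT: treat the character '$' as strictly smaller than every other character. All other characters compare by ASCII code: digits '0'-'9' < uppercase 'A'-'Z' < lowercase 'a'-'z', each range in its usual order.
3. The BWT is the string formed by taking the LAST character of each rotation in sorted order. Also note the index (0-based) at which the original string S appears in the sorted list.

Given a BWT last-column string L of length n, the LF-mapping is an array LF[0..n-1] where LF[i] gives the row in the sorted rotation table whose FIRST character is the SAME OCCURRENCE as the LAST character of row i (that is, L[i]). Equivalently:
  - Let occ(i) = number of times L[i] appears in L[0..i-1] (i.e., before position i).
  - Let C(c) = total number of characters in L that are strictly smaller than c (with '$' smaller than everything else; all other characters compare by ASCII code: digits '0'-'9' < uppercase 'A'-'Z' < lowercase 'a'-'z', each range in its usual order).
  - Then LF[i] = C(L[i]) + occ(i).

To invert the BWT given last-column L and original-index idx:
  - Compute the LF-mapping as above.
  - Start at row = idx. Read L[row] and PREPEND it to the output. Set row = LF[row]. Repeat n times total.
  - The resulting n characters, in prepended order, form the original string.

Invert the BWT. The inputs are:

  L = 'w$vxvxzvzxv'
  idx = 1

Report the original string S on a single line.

LF mapping: 5 0 1 6 2 7 9 3 10 8 4
Walk LF starting at row 1, prepending L[row]:
  step 1: row=1, L[1]='$', prepend. Next row=LF[1]=0
  step 2: row=0, L[0]='w', prepend. Next row=LF[0]=5
  step 3: row=5, L[5]='x', prepend. Next row=LF[5]=7
  step 4: row=7, L[7]='v', prepend. Next row=LF[7]=3
  step 5: row=3, L[3]='x', prepend. Next row=LF[3]=6
  step 6: row=6, L[6]='z', prepend. Next row=LF[6]=9
  step 7: row=9, L[9]='x', prepend. Next row=LF[9]=8
  step 8: row=8, L[8]='z', prepend. Next row=LF[8]=10
  step 9: row=10, L[10]='v', prepend. Next row=LF[10]=4
  step 10: row=4, L[4]='v', prepend. Next row=LF[4]=2
  step 11: row=2, L[2]='v', prepend. Next row=LF[2]=1
Reversed output: vvvzxzxvxw$

Answer: vvvzxzxvxw$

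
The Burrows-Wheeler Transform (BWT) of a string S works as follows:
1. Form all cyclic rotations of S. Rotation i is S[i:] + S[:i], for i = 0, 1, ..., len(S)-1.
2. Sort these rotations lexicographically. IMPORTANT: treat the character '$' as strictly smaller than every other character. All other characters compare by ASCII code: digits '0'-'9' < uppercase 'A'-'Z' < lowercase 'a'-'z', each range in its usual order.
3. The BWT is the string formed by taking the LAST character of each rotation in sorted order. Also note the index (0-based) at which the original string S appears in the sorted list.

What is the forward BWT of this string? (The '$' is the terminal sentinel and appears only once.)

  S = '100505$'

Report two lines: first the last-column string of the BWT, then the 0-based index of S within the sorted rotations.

Answer: 5150$00
4

Derivation:
All 7 rotations (rotation i = S[i:]+S[:i]):
  rot[0] = 100505$
  rot[1] = 00505$1
  rot[2] = 0505$10
  rot[3] = 505$100
  rot[4] = 05$1005
  rot[5] = 5$10050
  rot[6] = $100505
Sorted (with $ < everything):
  sorted[0] = $100505  (last char: '5')
  sorted[1] = 00505$1  (last char: '1')
  sorted[2] = 05$1005  (last char: '5')
  sorted[3] = 0505$10  (last char: '0')
  sorted[4] = 100505$  (last char: '$')
  sorted[5] = 5$10050  (last char: '0')
  sorted[6] = 505$100  (last char: '0')
Last column: 5150$00
Original string S is at sorted index 4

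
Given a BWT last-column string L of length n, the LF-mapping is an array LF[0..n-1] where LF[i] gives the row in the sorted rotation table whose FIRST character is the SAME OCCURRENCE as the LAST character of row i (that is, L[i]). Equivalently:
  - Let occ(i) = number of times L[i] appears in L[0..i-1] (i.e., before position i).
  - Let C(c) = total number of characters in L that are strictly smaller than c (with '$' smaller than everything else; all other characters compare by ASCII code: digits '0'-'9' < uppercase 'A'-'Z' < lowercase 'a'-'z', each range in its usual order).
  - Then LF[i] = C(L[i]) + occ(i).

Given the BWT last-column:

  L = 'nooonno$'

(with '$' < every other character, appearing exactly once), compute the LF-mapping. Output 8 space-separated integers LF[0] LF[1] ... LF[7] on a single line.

Answer: 1 4 5 6 2 3 7 0

Derivation:
Char counts: '$':1, 'n':3, 'o':4
C (first-col start): C('$')=0, C('n')=1, C('o')=4
L[0]='n': occ=0, LF[0]=C('n')+0=1+0=1
L[1]='o': occ=0, LF[1]=C('o')+0=4+0=4
L[2]='o': occ=1, LF[2]=C('o')+1=4+1=5
L[3]='o': occ=2, LF[3]=C('o')+2=4+2=6
L[4]='n': occ=1, LF[4]=C('n')+1=1+1=2
L[5]='n': occ=2, LF[5]=C('n')+2=1+2=3
L[6]='o': occ=3, LF[6]=C('o')+3=4+3=7
L[7]='$': occ=0, LF[7]=C('$')+0=0+0=0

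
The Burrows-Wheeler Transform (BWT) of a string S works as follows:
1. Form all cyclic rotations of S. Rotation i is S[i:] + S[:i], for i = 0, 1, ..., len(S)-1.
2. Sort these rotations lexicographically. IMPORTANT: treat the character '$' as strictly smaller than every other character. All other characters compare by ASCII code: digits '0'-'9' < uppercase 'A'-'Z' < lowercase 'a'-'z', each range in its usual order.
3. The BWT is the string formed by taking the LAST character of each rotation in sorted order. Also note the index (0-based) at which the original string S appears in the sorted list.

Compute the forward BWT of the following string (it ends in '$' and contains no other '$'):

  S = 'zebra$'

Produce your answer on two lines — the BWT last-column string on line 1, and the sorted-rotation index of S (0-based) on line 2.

All 6 rotations (rotation i = S[i:]+S[:i]):
  rot[0] = zebra$
  rot[1] = ebra$z
  rot[2] = bra$ze
  rot[3] = ra$zeb
  rot[4] = a$zebr
  rot[5] = $zebra
Sorted (with $ < everything):
  sorted[0] = $zebra  (last char: 'a')
  sorted[1] = a$zebr  (last char: 'r')
  sorted[2] = bra$ze  (last char: 'e')
  sorted[3] = ebra$z  (last char: 'z')
  sorted[4] = ra$zeb  (last char: 'b')
  sorted[5] = zebra$  (last char: '$')
Last column: arezb$
Original string S is at sorted index 5

Answer: arezb$
5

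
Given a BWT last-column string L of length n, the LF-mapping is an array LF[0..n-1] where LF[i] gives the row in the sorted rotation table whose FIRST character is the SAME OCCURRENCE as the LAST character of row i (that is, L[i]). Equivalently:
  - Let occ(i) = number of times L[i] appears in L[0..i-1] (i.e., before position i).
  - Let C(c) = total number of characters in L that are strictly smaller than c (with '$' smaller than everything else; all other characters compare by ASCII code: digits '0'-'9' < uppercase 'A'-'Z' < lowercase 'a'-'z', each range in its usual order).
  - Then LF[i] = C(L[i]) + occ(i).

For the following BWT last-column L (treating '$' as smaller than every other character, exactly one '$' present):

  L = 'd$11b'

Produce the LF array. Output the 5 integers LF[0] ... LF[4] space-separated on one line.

Char counts: '$':1, '1':2, 'b':1, 'd':1
C (first-col start): C('$')=0, C('1')=1, C('b')=3, C('d')=4
L[0]='d': occ=0, LF[0]=C('d')+0=4+0=4
L[1]='$': occ=0, LF[1]=C('$')+0=0+0=0
L[2]='1': occ=0, LF[2]=C('1')+0=1+0=1
L[3]='1': occ=1, LF[3]=C('1')+1=1+1=2
L[4]='b': occ=0, LF[4]=C('b')+0=3+0=3

Answer: 4 0 1 2 3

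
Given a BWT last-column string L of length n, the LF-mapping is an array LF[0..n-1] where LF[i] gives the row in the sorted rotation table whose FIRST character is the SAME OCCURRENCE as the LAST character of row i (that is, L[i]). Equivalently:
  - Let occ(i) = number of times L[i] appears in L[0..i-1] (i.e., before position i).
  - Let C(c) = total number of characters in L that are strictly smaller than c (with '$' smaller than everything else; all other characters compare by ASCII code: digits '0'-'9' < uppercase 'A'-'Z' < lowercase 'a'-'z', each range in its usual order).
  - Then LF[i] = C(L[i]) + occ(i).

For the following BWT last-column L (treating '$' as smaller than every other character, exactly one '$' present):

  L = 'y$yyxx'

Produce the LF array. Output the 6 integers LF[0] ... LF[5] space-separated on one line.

Char counts: '$':1, 'x':2, 'y':3
C (first-col start): C('$')=0, C('x')=1, C('y')=3
L[0]='y': occ=0, LF[0]=C('y')+0=3+0=3
L[1]='$': occ=0, LF[1]=C('$')+0=0+0=0
L[2]='y': occ=1, LF[2]=C('y')+1=3+1=4
L[3]='y': occ=2, LF[3]=C('y')+2=3+2=5
L[4]='x': occ=0, LF[4]=C('x')+0=1+0=1
L[5]='x': occ=1, LF[5]=C('x')+1=1+1=2

Answer: 3 0 4 5 1 2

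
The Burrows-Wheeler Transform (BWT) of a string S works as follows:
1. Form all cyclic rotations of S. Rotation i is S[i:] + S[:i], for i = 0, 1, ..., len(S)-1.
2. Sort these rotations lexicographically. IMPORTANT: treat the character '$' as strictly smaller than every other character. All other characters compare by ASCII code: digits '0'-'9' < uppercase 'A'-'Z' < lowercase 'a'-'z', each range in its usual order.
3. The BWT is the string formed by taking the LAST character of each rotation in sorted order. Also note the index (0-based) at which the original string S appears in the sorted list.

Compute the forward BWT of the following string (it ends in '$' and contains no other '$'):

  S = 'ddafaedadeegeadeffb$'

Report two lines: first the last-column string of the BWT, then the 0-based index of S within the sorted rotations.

All 20 rotations (rotation i = S[i:]+S[:i]):
  rot[0] = ddafaedadeegeadeffb$
  rot[1] = dafaedadeegeadeffb$d
  rot[2] = afaedadeegeadeffb$dd
  rot[3] = faedadeegeadeffb$dda
  rot[4] = aedadeegeadeffb$ddaf
  rot[5] = edadeegeadeffb$ddafa
  rot[6] = dadeegeadeffb$ddafae
  rot[7] = adeegeadeffb$ddafaed
  rot[8] = deegeadeffb$ddafaeda
  rot[9] = eegeadeffb$ddafaedad
  rot[10] = egeadeffb$ddafaedade
  rot[11] = geadeffb$ddafaedadee
  rot[12] = eadeffb$ddafaedadeeg
  rot[13] = adeffb$ddafaedadeege
  rot[14] = deffb$ddafaedadeegea
  rot[15] = effb$ddafaedadeegead
  rot[16] = ffb$ddafaedadeegeade
  rot[17] = fb$ddafaedadeegeadef
  rot[18] = b$ddafaedadeegeadeff
  rot[19] = $ddafaedadeegeadeffb
Sorted (with $ < everything):
  sorted[0] = $ddafaedadeegeadeffb  (last char: 'b')
  sorted[1] = adeegeadeffb$ddafaed  (last char: 'd')
  sorted[2] = adeffb$ddafaedadeege  (last char: 'e')
  sorted[3] = aedadeegeadeffb$ddaf  (last char: 'f')
  sorted[4] = afaedadeegeadeffb$dd  (last char: 'd')
  sorted[5] = b$ddafaedadeegeadeff  (last char: 'f')
  sorted[6] = dadeegeadeffb$ddafae  (last char: 'e')
  sorted[7] = dafaedadeegeadeffb$d  (last char: 'd')
  sorted[8] = ddafaedadeegeadeffb$  (last char: '$')
  sorted[9] = deegeadeffb$ddafaeda  (last char: 'a')
  sorted[10] = deffb$ddafaedadeegea  (last char: 'a')
  sorted[11] = eadeffb$ddafaedadeeg  (last char: 'g')
  sorted[12] = edadeegeadeffb$ddafa  (last char: 'a')
  sorted[13] = eegeadeffb$ddafaedad  (last char: 'd')
  sorted[14] = effb$ddafaedadeegead  (last char: 'd')
  sorted[15] = egeadeffb$ddafaedade  (last char: 'e')
  sorted[16] = faedadeegeadeffb$dda  (last char: 'a')
  sorted[17] = fb$ddafaedadeegeadef  (last char: 'f')
  sorted[18] = ffb$ddafaedadeegeade  (last char: 'e')
  sorted[19] = geadeffb$ddafaedadee  (last char: 'e')
Last column: bdefdfed$aagaddeafee
Original string S is at sorted index 8

Answer: bdefdfed$aagaddeafee
8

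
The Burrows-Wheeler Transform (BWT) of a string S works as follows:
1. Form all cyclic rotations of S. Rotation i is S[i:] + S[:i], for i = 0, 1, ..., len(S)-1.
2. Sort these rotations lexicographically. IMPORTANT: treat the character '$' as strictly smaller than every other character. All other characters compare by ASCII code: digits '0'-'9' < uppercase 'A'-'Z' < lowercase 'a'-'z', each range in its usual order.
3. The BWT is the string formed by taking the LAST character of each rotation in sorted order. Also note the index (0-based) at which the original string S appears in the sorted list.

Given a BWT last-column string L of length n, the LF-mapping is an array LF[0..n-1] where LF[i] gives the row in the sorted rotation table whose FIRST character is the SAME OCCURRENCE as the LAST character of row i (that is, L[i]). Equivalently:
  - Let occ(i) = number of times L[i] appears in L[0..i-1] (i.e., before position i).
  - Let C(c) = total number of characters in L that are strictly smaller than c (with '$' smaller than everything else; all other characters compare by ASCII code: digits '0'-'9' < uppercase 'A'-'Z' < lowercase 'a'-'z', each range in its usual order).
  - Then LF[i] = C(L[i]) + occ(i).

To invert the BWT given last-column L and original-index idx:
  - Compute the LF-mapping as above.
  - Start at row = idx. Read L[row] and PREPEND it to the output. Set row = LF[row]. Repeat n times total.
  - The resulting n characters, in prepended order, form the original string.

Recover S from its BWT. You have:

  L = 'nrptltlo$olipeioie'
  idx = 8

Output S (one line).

LF mapping: 9 15 13 16 6 17 7 10 0 11 8 3 14 1 4 12 5 2
Walk LF starting at row 8, prepending L[row]:
  step 1: row=8, L[8]='$', prepend. Next row=LF[8]=0
  step 2: row=0, L[0]='n', prepend. Next row=LF[0]=9
  step 3: row=9, L[9]='o', prepend. Next row=LF[9]=11
  step 4: row=11, L[11]='i', prepend. Next row=LF[11]=3
  step 5: row=3, L[3]='t', prepend. Next row=LF[3]=16
  step 6: row=16, L[16]='i', prepend. Next row=LF[16]=5
  step 7: row=5, L[5]='t', prepend. Next row=LF[5]=17
  step 8: row=17, L[17]='e', prepend. Next row=LF[17]=2
  step 9: row=2, L[2]='p', prepend. Next row=LF[2]=13
  step 10: row=13, L[13]='e', prepend. Next row=LF[13]=1
  step 11: row=1, L[1]='r', prepend. Next row=LF[1]=15
  step 12: row=15, L[15]='o', prepend. Next row=LF[15]=12
  step 13: row=12, L[12]='p', prepend. Next row=LF[12]=14
  step 14: row=14, L[14]='i', prepend. Next row=LF[14]=4
  step 15: row=4, L[4]='l', prepend. Next row=LF[4]=6
  step 16: row=6, L[6]='l', prepend. Next row=LF[6]=7
  step 17: row=7, L[7]='o', prepend. Next row=LF[7]=10
  step 18: row=10, L[10]='l', prepend. Next row=LF[10]=8
Reversed output: lolliporepetition$

Answer: lolliporepetition$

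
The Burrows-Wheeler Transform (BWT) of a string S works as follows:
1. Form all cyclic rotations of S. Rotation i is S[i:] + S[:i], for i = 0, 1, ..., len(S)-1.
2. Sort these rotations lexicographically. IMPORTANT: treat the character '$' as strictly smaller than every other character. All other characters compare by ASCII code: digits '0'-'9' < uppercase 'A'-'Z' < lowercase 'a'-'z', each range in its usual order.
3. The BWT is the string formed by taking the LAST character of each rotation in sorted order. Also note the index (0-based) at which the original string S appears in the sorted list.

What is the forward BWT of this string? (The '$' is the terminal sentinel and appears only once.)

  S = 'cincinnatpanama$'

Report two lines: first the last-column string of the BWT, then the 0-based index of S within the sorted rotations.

All 16 rotations (rotation i = S[i:]+S[:i]):
  rot[0] = cincinnatpanama$
  rot[1] = incinnatpanama$c
  rot[2] = ncinnatpanama$ci
  rot[3] = cinnatpanama$cin
  rot[4] = innatpanama$cinc
  rot[5] = nnatpanama$cinci
  rot[6] = natpanama$cincin
  rot[7] = atpanama$cincinn
  rot[8] = tpanama$cincinna
  rot[9] = panama$cincinnat
  rot[10] = anama$cincinnatp
  rot[11] = nama$cincinnatpa
  rot[12] = ama$cincinnatpan
  rot[13] = ma$cincinnatpana
  rot[14] = a$cincinnatpanam
  rot[15] = $cincinnatpanama
Sorted (with $ < everything):
  sorted[0] = $cincinnatpanama  (last char: 'a')
  sorted[1] = a$cincinnatpanam  (last char: 'm')
  sorted[2] = ama$cincinnatpan  (last char: 'n')
  sorted[3] = anama$cincinnatp  (last char: 'p')
  sorted[4] = atpanama$cincinn  (last char: 'n')
  sorted[5] = cincinnatpanama$  (last char: '$')
  sorted[6] = cinnatpanama$cin  (last char: 'n')
  sorted[7] = incinnatpanama$c  (last char: 'c')
  sorted[8] = innatpanama$cinc  (last char: 'c')
  sorted[9] = ma$cincinnatpana  (last char: 'a')
  sorted[10] = nama$cincinnatpa  (last char: 'a')
  sorted[11] = natpanama$cincin  (last char: 'n')
  sorted[12] = ncinnatpanama$ci  (last char: 'i')
  sorted[13] = nnatpanama$cinci  (last char: 'i')
  sorted[14] = panama$cincinnat  (last char: 't')
  sorted[15] = tpanama$cincinna  (last char: 'a')
Last column: amnpn$nccaaniita
Original string S is at sorted index 5

Answer: amnpn$nccaaniita
5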